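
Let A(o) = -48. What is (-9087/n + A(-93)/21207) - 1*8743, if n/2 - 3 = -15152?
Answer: -1872481930331/214176562 ≈ -8742.7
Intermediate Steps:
n = -30298 (n = 6 + 2*(-15152) = 6 - 30304 = -30298)
(-9087/n + A(-93)/21207) - 1*8743 = (-9087/(-30298) - 48/21207) - 1*8743 = (-9087*(-1/30298) - 48*1/21207) - 8743 = (9087/30298 - 16/7069) - 8743 = 63751235/214176562 - 8743 = -1872481930331/214176562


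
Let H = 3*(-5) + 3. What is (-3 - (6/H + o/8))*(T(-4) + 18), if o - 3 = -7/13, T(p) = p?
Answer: -511/13 ≈ -39.308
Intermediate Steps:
o = 32/13 (o = 3 - 7/13 = 32/13 ≈ 2.4615)
H = -12 (H = -15 + 3 = -12)
(-3 - (6/H + o/8))*(T(-4) + 18) = (-3 - (6/(-12) + (32/13)/8))*(-4 + 18) = (-3 - (6*(-1/12) + (32/13)*(⅛)))*14 = (-3 - (-½ + 4/13))*14 = (-3 - 1*(-5/26))*14 = (-3 + 5/26)*14 = -73/26*14 = -511/13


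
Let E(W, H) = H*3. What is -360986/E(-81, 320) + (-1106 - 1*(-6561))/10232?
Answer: -230523247/613920 ≈ -375.49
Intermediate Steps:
E(W, H) = 3*H
-360986/E(-81, 320) + (-1106 - 1*(-6561))/10232 = -360986/(3*320) + (-1106 - 1*(-6561))/10232 = -360986/960 + (-1106 + 6561)*(1/10232) = -360986*1/960 + 5455*(1/10232) = -180493/480 + 5455/10232 = -230523247/613920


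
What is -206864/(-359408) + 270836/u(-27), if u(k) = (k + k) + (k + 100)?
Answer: 869147817/60971 ≈ 14255.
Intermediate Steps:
u(k) = 100 + 3*k (u(k) = 2*k + (100 + k) = 100 + 3*k)
-206864/(-359408) + 270836/u(-27) = -206864/(-359408) + 270836/(100 + 3*(-27)) = -206864*(-1/359408) + 270836/(100 - 81) = 1847/3209 + 270836/19 = 869147817/60971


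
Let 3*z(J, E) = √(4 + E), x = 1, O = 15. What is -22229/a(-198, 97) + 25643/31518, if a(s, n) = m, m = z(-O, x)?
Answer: 25643/31518 - 66687*√5/5 ≈ -29823.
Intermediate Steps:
z(J, E) = √(4 + E)/3
m = √5/3 (m = √(4 + 1)/3 = √5/3 ≈ 0.74536)
a(s, n) = √5/3
-22229/a(-198, 97) + 25643/31518 = -22229*3*√5/5 + 25643/31518 = -66687*√5/5 + 25643*(1/31518) = -66687*√5/5 + 25643/31518 = 25643/31518 - 66687*√5/5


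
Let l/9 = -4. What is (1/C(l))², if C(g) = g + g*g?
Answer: 1/1587600 ≈ 6.2988e-7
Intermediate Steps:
l = -36 (l = 9*(-4) = -36)
C(g) = g + g²
(1/C(l))² = (1/(-36*(1 - 36)))² = (1/(-36*(-35)))² = (1/1260)² = 1/1587600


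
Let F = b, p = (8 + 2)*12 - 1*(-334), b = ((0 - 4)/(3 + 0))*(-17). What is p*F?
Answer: 30872/3 ≈ 10291.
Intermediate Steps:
b = 68/3 (b = -4/3*(-17) = 68/3 ≈ 22.667)
p = 454 (p = 10*12 + 334 = 120 + 334 = 454)
F = 68/3 ≈ 22.667
p*F = 454*(68/3) = 30872/3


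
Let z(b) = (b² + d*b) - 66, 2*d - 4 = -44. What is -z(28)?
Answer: -158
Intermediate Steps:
d = -20 (d = 2 + (½)*(-44) = 2 - 22 = -20)
z(b) = -66 + b² - 20*b (z(b) = (b² - 20*b) - 66 = -66 + b² - 20*b)
-z(28) = -(-66 + 28² - 20*28) = -(-66 + 784 - 560) = -1*158 = -158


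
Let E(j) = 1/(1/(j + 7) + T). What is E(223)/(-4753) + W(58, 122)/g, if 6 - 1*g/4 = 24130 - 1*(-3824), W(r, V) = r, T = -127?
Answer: -4013224853/7760062752792 ≈ -0.00051716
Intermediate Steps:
g = -111792 (g = 24 - 4*(24130 - 1*(-3824)) = 24 - 4*(24130 + 3824) = 24 - 4*27954 = 24 - 111816 = -111792)
E(j) = 1/(-127 + 1/(7 + j)) (E(j) = 1/(1/(j + 7) - 127) = 1/(1/(7 + j) - 127) = 1/(-127 + 1/(7 + j)))
E(223)/(-4753) + W(58, 122)/g = ((-7 - 1*223)/(888 + 127*223))/(-4753) + 58/(-111792) = ((-7 - 223)/(888 + 28321))*(-1/4753) + 58*(-1/111792) = (-230/29209)*(-1/4753) - 29/55896 = ((1/29209)*(-230))*(-1/4753) - 29/55896 = -230/29209*(-1/4753) - 29/55896 = 230/138830377 - 29/55896 = -4013224853/7760062752792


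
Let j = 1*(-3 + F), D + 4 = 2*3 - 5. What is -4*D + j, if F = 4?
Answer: 13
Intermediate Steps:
D = -3 (D = -4 + (2*3 - 5) = -4 + (6 - 5) = -4 + 1 = -3)
j = 1 (j = 1*(-3 + 4) = 1*1 = 1)
-4*D + j = -4*(-3) + 1 = 12 + 1 = 13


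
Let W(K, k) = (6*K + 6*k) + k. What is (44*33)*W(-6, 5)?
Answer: -1452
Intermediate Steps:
W(K, k) = 6*K + 7*k
(44*33)*W(-6, 5) = (44*33)*(6*(-6) + 7*5) = 1452*(-36 + 35) = 1452*(-1) = -1452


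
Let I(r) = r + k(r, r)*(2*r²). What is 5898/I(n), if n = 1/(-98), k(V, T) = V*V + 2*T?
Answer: -272006370384/470791 ≈ -5.7777e+5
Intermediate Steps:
k(V, T) = V² + 2*T
n = -1/98 ≈ -0.010204
I(r) = r + 2*r²*(r² + 2*r) (I(r) = r + (r² + 2*r)*(2*r²) = r + 2*r²*(r² + 2*r))
5898/I(n) = 5898/((-(1 + 2*(-1/98)²*(2 - 1/98))/98)) = 5898/((-(1 + 2*(1/9604)*(195/98))/98)) = 5898/((-(1 + 195/470596)/98)) = 5898/((-1/98*470791/470596)) = 5898/(-470791/46118408) = 5898*(-46118408/470791) = -272006370384/470791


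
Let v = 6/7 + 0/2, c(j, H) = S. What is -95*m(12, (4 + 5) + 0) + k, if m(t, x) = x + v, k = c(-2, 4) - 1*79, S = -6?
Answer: -7150/7 ≈ -1021.4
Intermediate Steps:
c(j, H) = -6
k = -85 (k = -6 - 1*79 = -6 - 79 = -85)
v = 6/7 (v = 6*(⅐) + 0*(½) = 6/7 + 0 = 6/7 ≈ 0.85714)
m(t, x) = 6/7 + x (m(t, x) = x + 6/7 = 6/7 + x)
-95*m(12, (4 + 5) + 0) + k = -95*(6/7 + ((4 + 5) + 0)) - 85 = -95*(6/7 + (9 + 0)) - 85 = -95*(6/7 + 9) - 85 = -95*69/7 - 85 = -6555/7 - 85 = -7150/7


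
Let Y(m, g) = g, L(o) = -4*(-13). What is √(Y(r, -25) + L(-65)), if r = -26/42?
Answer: 3*√3 ≈ 5.1962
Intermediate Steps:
L(o) = 52
r = -13/21 (r = -26*1/42 = -13/21 ≈ -0.61905)
√(Y(r, -25) + L(-65)) = √(-25 + 52) = √27 = 3*√3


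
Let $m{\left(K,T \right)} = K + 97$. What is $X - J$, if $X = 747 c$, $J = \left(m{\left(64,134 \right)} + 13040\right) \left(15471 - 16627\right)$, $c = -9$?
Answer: $15253633$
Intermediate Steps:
$m{\left(K,T \right)} = 97 + K$
$J = -15260356$ ($J = \left(\left(97 + 64\right) + 13040\right) \left(15471 - 16627\right) = \left(161 + 13040\right) \left(15471 - 16627\right) = 13201 \left(-1156\right) = -15260356$)
$X = -6723$ ($X = 747 \left(-9\right) = -6723$)
$X - J = -6723 - -15260356 = -6723 + 15260356 = 15253633$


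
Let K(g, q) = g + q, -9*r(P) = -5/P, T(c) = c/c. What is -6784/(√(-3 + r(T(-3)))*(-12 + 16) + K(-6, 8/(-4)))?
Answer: 15264/29 + 2544*I*√22/29 ≈ 526.34 + 411.46*I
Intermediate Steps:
T(c) = 1
r(P) = 5/(9*P) (r(P) = -(-5)/(9*P) = 5/(9*P))
-6784/(√(-3 + r(T(-3)))*(-12 + 16) + K(-6, 8/(-4))) = -6784/(√(-3 + (5/9)/1)*(-12 + 16) + (-6 + 8/(-4))) = -6784/(√(-3 + (5/9)*1)*4 + (-6 + 8*(-¼))) = -6784/(√(-3 + 5/9)*4 + (-6 - 2)) = -6784/(√(-22/9)*4 - 8) = -6784/((I*√22/3)*4 - 8) = -6784/(4*I*√22/3 - 8) = -6784/(-8 + 4*I*√22/3)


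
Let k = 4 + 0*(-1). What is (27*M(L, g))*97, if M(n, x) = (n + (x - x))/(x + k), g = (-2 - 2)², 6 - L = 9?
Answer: -7857/20 ≈ -392.85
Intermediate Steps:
k = 4 (k = 4 + 0 = 4)
L = -3 (L = 6 - 1*9 = 6 - 9 = -3)
g = 16 (g = (-4)² = 16)
M(n, x) = n/(4 + x) (M(n, x) = (n + (x - x))/(x + 4) = (n + 0)/(4 + x) = n/(4 + x))
(27*M(L, g))*97 = (27*(-3/(4 + 16)))*97 = (27*(-3/20))*97 = -81/20*97 = -7857/20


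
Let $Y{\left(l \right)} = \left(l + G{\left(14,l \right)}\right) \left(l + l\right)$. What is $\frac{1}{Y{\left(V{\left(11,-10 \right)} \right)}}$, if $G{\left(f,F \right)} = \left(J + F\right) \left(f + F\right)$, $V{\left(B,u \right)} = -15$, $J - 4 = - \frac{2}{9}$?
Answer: $\frac{3}{340} \approx 0.0088235$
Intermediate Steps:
$J = \frac{34}{9}$ ($J = 4 - \frac{2}{9} = \frac{34}{9} \approx 3.7778$)
$G{\left(f,F \right)} = \left(\frac{34}{9} + F\right) \left(F + f\right)$ ($G{\left(f,F \right)} = \left(\frac{34}{9} + F\right) \left(f + F\right) = \left(\frac{34}{9} + F\right) \left(F + f\right)$)
$Y{\left(l \right)} = 2 l \left(\frac{476}{9} + l^{2} + \frac{169 l}{9}\right)$ ($Y{\left(l \right)} = \left(l + \left(l^{2} + \frac{34 l}{9} + \frac{34}{9} \cdot 14 + l 14\right)\right) \left(l + l\right) = \left(l + \left(l^{2} + \frac{34 l}{9} + \frac{476}{9} + 14 l\right)\right) 2 l = \left(l + \left(\frac{476}{9} + l^{2} + \frac{160 l}{9}\right)\right) 2 l = \left(\frac{476}{9} + l^{2} + \frac{169 l}{9}\right) 2 l = 2 l \left(\frac{476}{9} + l^{2} + \frac{169 l}{9}\right)$)
$\frac{1}{Y{\left(V{\left(11,-10 \right)} \right)}} = \frac{1}{\frac{2}{9} \left(-15\right) \left(476 + 9 \left(-15\right)^{2} + 169 \left(-15\right)\right)} = \frac{1}{\frac{2}{9} \left(-15\right) \left(476 + 9 \cdot 225 - 2535\right)} = \frac{1}{\frac{2}{9} \left(-15\right) \left(476 + 2025 - 2535\right)} = \frac{1}{\frac{2}{9} \left(-15\right) \left(-34\right)} = \frac{1}{\frac{340}{3}} = \frac{3}{340}$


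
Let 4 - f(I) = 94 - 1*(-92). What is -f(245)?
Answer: 182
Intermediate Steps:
f(I) = -182 (f(I) = 4 - (94 - 1*(-92)) = 4 - (94 + 92) = 4 - 1*186 = 4 - 186 = -182)
-f(245) = -1*(-182) = 182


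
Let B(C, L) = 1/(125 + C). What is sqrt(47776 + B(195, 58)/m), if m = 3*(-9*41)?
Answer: sqrt(10408364696985)/14760 ≈ 218.58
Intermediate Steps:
m = -1107 (m = 3*(-369) = -1107)
sqrt(47776 + B(195, 58)/m) = sqrt(47776 + 1/((125 + 195)*(-1107))) = sqrt(47776 - 1/1107/320) = sqrt(47776 + (1/320)*(-1/1107)) = sqrt(47776 - 1/354240) = sqrt(16924170239/354240) = sqrt(10408364696985)/14760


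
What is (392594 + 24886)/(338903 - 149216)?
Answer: 139160/63229 ≈ 2.2009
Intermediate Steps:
(392594 + 24886)/(338903 - 149216) = 417480/189687 = 417480*(1/189687) = 139160/63229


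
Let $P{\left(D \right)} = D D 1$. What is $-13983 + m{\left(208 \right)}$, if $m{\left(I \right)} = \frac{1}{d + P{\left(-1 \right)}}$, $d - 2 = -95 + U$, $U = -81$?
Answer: $- \frac{2419060}{173} \approx -13983.0$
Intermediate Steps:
$d = -174$ ($d = 2 - 176 = -174$)
$P{\left(D \right)} = D^{2}$ ($P{\left(D \right)} = D^{2} \cdot 1 = D^{2}$)
$m{\left(I \right)} = - \frac{1}{173}$ ($m{\left(I \right)} = \frac{1}{-174 + \left(-1\right)^{2}} = \frac{1}{-174 + 1} = \frac{1}{-173} = - \frac{1}{173}$)
$-13983 + m{\left(208 \right)} = -13983 - \frac{1}{173} = - \frac{2419060}{173}$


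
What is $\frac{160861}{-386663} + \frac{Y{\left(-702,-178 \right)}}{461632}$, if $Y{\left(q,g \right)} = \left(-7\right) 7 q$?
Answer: $- \frac{30479075639}{89248007008} \approx -0.34151$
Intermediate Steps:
$Y{\left(q,g \right)} = - 49 q$
$\frac{160861}{-386663} + \frac{Y{\left(-702,-178 \right)}}{461632} = \frac{160861}{-386663} + \frac{\left(-49\right) \left(-702\right)}{461632} = 160861 \left(- \frac{1}{386663}\right) + 34398 \cdot \frac{1}{461632} = - \frac{160861}{386663} + \frac{17199}{230816} = - \frac{30479075639}{89248007008}$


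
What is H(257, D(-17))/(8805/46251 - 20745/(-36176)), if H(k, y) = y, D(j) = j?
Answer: -9481331664/426002225 ≈ -22.257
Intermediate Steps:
H(257, D(-17))/(8805/46251 - 20745/(-36176)) = -17/(8805/46251 - 20745/(-36176)) = -17/(8805*(1/46251) - 20745*(-1/36176)) = -17/(2935/15417 + 20745/36176) = -17/426002225/557725392 = -17*557725392/426002225 = -9481331664/426002225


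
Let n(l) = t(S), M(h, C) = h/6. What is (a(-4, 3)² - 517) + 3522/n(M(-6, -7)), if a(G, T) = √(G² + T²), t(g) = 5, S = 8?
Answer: 1062/5 ≈ 212.40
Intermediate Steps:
M(h, C) = h/6 (M(h, C) = h*(⅙) = h/6)
n(l) = 5
(a(-4, 3)² - 517) + 3522/n(M(-6, -7)) = ((√((-4)² + 3²))² - 517) + 3522/5 = ((√(16 + 9))² - 517) + 3522*(⅕) = ((√25)² - 517) + 3522/5 = (5² - 517) + 3522/5 = (25 - 517) + 3522/5 = -492 + 3522/5 = 1062/5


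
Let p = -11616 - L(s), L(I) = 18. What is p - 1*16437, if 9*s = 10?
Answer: -28071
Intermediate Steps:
s = 10/9 (s = (1/9)*10 = 10/9 ≈ 1.1111)
p = -11634 (p = -11616 - 1*18 = -11616 - 18 = -11634)
p - 1*16437 = -11634 - 1*16437 = -11634 - 16437 = -28071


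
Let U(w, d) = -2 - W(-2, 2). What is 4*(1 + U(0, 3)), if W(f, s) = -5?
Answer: 16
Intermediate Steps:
U(w, d) = 3 (U(w, d) = -2 - 1*(-5) = -2 + 5 = 3)
4*(1 + U(0, 3)) = 4*(1 + 3) = 4*4 = 16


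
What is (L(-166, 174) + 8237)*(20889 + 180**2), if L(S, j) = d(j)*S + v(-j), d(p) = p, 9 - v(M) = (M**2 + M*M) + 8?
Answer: -4326960222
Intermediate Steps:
v(M) = 1 - 2*M**2 (v(M) = 9 - ((M**2 + M*M) + 8) = 9 - ((M**2 + M**2) + 8) = 9 - (2*M**2 + 8) = 9 - (8 + 2*M**2) = 9 + (-8 - 2*M**2) = 1 - 2*M**2)
L(S, j) = 1 - 2*j**2 + S*j (L(S, j) = j*S + (1 - 2*j**2) = S*j + (1 - 2*j**2) = 1 - 2*j**2 + S*j)
(L(-166, 174) + 8237)*(20889 + 180**2) = ((1 - 2*174**2 - 166*174) + 8237)*(20889 + 180**2) = ((1 - 2*30276 - 28884) + 8237)*(20889 + 32400) = ((1 - 60552 - 28884) + 8237)*53289 = (-89435 + 8237)*53289 = -81198*53289 = -4326960222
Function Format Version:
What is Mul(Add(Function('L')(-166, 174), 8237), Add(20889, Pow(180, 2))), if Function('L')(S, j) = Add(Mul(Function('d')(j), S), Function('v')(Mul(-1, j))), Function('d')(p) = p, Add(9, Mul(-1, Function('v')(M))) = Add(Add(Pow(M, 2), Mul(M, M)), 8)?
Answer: -4326960222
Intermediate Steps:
Function('v')(M) = Add(1, Mul(-2, Pow(M, 2))) (Function('v')(M) = Add(9, Mul(-1, Add(Add(Pow(M, 2), Mul(M, M)), 8))) = Add(9, Mul(-1, Add(Add(Pow(M, 2), Pow(M, 2)), 8))) = Add(9, Mul(-1, Add(Mul(2, Pow(M, 2)), 8))) = Add(9, Mul(-1, Add(8, Mul(2, Pow(M, 2))))) = Add(9, Add(-8, Mul(-2, Pow(M, 2)))) = Add(1, Mul(-2, Pow(M, 2))))
Function('L')(S, j) = Add(1, Mul(-2, Pow(j, 2)), Mul(S, j)) (Function('L')(S, j) = Add(Mul(j, S), Add(1, Mul(-2, Pow(Mul(-1, j), 2)))) = Add(Mul(S, j), Add(1, Mul(-2, Pow(j, 2)))) = Add(1, Mul(-2, Pow(j, 2)), Mul(S, j)))
Mul(Add(Function('L')(-166, 174), 8237), Add(20889, Pow(180, 2))) = Mul(Add(Add(1, Mul(-2, Pow(174, 2)), Mul(-166, 174)), 8237), Add(20889, Pow(180, 2))) = Mul(Add(Add(1, Mul(-2, 30276), -28884), 8237), Add(20889, 32400)) = Mul(Add(Add(1, -60552, -28884), 8237), 53289) = Mul(Add(-89435, 8237), 53289) = Mul(-81198, 53289) = -4326960222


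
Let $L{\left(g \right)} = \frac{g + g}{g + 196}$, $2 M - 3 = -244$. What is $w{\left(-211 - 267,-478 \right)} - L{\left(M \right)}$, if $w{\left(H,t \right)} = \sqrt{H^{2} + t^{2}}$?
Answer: $\frac{482}{151} + 478 \sqrt{2} \approx 679.19$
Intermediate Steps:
$M = - \frac{241}{2}$ ($M = \frac{3}{2} + \frac{1}{2} \left(-244\right) = \frac{3}{2} - 122 = - \frac{241}{2} \approx -120.5$)
$L{\left(g \right)} = \frac{2 g}{196 + g}$
$w{\left(-211 - 267,-478 \right)} - L{\left(M \right)} = \sqrt{\left(-211 - 267\right)^{2} + \left(-478\right)^{2}} - 2 \left(- \frac{241}{2}\right) \frac{1}{196 - \frac{241}{2}} = \sqrt{\left(-478\right)^{2} + 228484} - 2 \left(- \frac{241}{2}\right) \frac{1}{\frac{151}{2}} = \sqrt{228484 + 228484} - 2 \left(- \frac{241}{2}\right) \frac{2}{151} = \sqrt{456968} - - \frac{482}{151} = 478 \sqrt{2} + \frac{482}{151} = \frac{482}{151} + 478 \sqrt{2}$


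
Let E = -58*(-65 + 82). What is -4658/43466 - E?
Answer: 21426409/21733 ≈ 985.89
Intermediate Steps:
E = -986 (E = -58*17 = -986)
-4658/43466 - E = -4658/43466 - 1*(-986) = -4658*1/43466 + 986 = -2329/21733 + 986 = 21426409/21733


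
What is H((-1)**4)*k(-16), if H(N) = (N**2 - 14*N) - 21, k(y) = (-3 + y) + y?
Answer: 1190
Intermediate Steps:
k(y) = -3 + 2*y
H(N) = -21 + N**2 - 14*N
H((-1)**4)*k(-16) = (-21 + ((-1)**4)**2 - 14*(-1)**4)*(-3 + 2*(-16)) = (-21 + 1**2 - 14*1)*(-3 - 32) = (-21 + 1 - 14)*(-35) = -34*(-35) = 1190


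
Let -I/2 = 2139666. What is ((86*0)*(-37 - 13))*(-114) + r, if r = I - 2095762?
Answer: -6375094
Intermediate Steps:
I = -4279332 (I = -2*2139666 = -4279332)
r = -6375094 (r = -4279332 - 2095762 = -6375094)
((86*0)*(-37 - 13))*(-114) + r = ((86*0)*(-37 - 13))*(-114) - 6375094 = (0*(-50))*(-114) - 6375094 = 0*(-114) - 6375094 = 0 - 6375094 = -6375094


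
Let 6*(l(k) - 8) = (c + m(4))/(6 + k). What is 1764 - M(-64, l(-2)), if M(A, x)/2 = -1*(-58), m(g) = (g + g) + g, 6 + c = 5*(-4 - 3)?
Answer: 1648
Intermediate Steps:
c = -41 (c = -6 + 5*(-4 - 3) = -6 + 5*(-7) = -6 - 35 = -41)
m(g) = 3*g (m(g) = 2*g + g = 3*g)
l(k) = 8 - 29/(6*(6 + k)) (l(k) = 8 + ((-41 + 3*4)/(6 + k))/6 = 8 + ((-41 + 12)/(6 + k))/6 = 8 + (-29/(6 + k))/6 = 8 - 29/(6*(6 + k)))
M(A, x) = 116 (M(A, x) = 2*(-1*(-58)) = 2*58 = 116)
1764 - M(-64, l(-2)) = 1764 - 1*116 = 1764 - 116 = 1648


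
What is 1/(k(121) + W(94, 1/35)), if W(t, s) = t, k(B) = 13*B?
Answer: 1/1667 ≈ 0.00059988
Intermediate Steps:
1/(k(121) + W(94, 1/35)) = 1/(13*121 + 94) = 1/(1573 + 94) = 1/1667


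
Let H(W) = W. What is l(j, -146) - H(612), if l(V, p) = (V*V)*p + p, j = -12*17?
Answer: -6076694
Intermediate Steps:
j = -204
l(V, p) = p + p*V**2 (l(V, p) = V**2*p + p = p*V**2 + p = p + p*V**2)
l(j, -146) - H(612) = -146*(1 + (-204)**2) - 1*612 = -146*(1 + 41616) - 612 = -146*41617 - 612 = -6076082 - 612 = -6076694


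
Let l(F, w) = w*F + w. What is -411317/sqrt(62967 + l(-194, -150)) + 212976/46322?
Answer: 106488/23161 - 411317*sqrt(10213)/30639 ≈ -1352.1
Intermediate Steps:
l(F, w) = w + F*w (l(F, w) = F*w + w = w + F*w)
-411317/sqrt(62967 + l(-194, -150)) + 212976/46322 = -411317/sqrt(62967 - 150*(1 - 194)) + 212976/46322 = -411317/sqrt(62967 - 150*(-193)) + 212976*(1/46322) = -411317/sqrt(62967 + 28950) + 106488/23161 = -411317*sqrt(10213)/30639 + 106488/23161 = 106488/23161 - 411317*sqrt(10213)/30639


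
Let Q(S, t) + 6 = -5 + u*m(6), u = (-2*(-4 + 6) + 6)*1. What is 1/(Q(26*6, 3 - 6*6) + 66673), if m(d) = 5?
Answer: 1/66672 ≈ 1.4999e-5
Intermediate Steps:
u = 2 (u = (-2*2 + 6)*1 = (-4 + 6)*1 = 2*1 = 2)
Q(S, t) = -1 (Q(S, t) = -6 + (-5 + 2*5) = -6 + (-5 + 10) = -6 + 5 = -1)
1/(Q(26*6, 3 - 6*6) + 66673) = 1/(-1 + 66673) = 1/66672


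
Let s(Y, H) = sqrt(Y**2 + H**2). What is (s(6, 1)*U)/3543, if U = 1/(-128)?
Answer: -sqrt(37)/453504 ≈ -1.3413e-5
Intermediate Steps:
s(Y, H) = sqrt(H**2 + Y**2)
U = -1/128 ≈ -0.0078125
(s(6, 1)*U)/3543 = (sqrt(1**2 + 6**2)*(-1/128))/3543 = (sqrt(1 + 36)*(-1/128))*(1/3543) = (sqrt(37)*(-1/128))*(1/3543) = -sqrt(37)/128*(1/3543) = -sqrt(37)/453504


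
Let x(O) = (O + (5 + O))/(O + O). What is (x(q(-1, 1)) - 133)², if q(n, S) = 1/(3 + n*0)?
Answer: 62001/4 ≈ 15500.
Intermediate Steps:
q(n, S) = ⅓ (q(n, S) = 1/(3 + 0) = 1/3 = ⅓)
x(O) = (5 + 2*O)/(2*O) (x(O) = (5 + 2*O)/((2*O)) = (5 + 2*O)*(1/(2*O)) = (5 + 2*O)/(2*O))
(x(q(-1, 1)) - 133)² = ((5/2 + ⅓)/(⅓) - 133)² = (3*(17/6) - 133)² = (17/2 - 133)² = (-249/2)² = 62001/4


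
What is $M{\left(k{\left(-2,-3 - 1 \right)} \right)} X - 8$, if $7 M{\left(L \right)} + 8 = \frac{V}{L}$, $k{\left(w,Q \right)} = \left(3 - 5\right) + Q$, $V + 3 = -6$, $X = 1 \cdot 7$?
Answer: $- \frac{29}{2} \approx -14.5$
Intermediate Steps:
$X = 7$
$V = -9$ ($V = -3 - 6 = -9$)
$k{\left(w,Q \right)} = -2 + Q$
$M{\left(L \right)} = - \frac{8}{7} - \frac{9}{7 L}$ ($M{\left(L \right)} = - \frac{8}{7} + \frac{\left(-9\right) \frac{1}{L}}{7} = - \frac{8}{7} - \frac{9}{7 L}$)
$M{\left(k{\left(-2,-3 - 1 \right)} \right)} X - 8 = \frac{-9 - 8 \left(-2 - 4\right)}{7 \left(-2 - 4\right)} 7 - 8 = \frac{-9 - -48}{7 \left(-6\right)} 7 - 8 = \frac{1}{7} \left(- \frac{1}{6}\right) \left(-9 + 48\right) 7 - 8 = \frac{1}{7} \left(- \frac{1}{6}\right) 39 \cdot 7 - 8 = \left(- \frac{13}{14}\right) 7 - 8 = - \frac{13}{2} - 8 = - \frac{29}{2}$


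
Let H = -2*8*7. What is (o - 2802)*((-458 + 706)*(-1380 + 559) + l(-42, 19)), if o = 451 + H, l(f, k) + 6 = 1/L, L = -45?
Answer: 7522520051/15 ≈ 5.0150e+8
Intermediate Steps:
l(f, k) = -271/45 (l(f, k) = -6 + 1/(-45) = -6 + 1*(-1/45) = -6 - 1/45 = -271/45)
H = -112 (H = -16*7 = -112)
o = 339 (o = 451 - 112 = 339)
(o - 2802)*((-458 + 706)*(-1380 + 559) + l(-42, 19)) = (339 - 2802)*((-458 + 706)*(-1380 + 559) - 271/45) = -2463*(248*(-821) - 271/45) = -2463*(-203608 - 271/45) = -2463*(-9162631/45) = 7522520051/15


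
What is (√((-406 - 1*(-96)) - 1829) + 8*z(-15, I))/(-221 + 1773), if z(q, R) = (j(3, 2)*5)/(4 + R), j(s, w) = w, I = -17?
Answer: -5/1261 + I*√2139/1552 ≈ -0.0039651 + 0.0298*I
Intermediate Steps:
z(q, R) = 10/(4 + R) (z(q, R) = (2*5)/(4 + R) = 10/(4 + R))
(√((-406 - 1*(-96)) - 1829) + 8*z(-15, I))/(-221 + 1773) = (√((-406 - 1*(-96)) - 1829) + 8*(10/(4 - 17)))/(-221 + 1773) = (√((-406 + 96) - 1829) + 8*(10/(-13)))/1552 = (√(-310 - 1829) + 8*(10*(-1/13)))*(1/1552) = (√(-2139) + 8*(-10/13))*(1/1552) = (I*√2139 - 80/13)*(1/1552) = (-80/13 + I*√2139)*(1/1552) = -5/1261 + I*√2139/1552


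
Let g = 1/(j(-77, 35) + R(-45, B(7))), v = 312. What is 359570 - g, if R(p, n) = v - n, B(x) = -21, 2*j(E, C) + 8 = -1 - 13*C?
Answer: 36316569/101 ≈ 3.5957e+5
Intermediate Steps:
j(E, C) = -9/2 - 13*C/2 (j(E, C) = -4 + (-1 - 13*C)/2 = -4 + (-1/2 - 13*C/2) = -9/2 - 13*C/2)
R(p, n) = 312 - n
g = 1/101 (g = 1/((-9/2 - 13/2*35) + (312 - 1*(-21))) = 1/((-9/2 - 455/2) + (312 + 21)) = 1/(-232 + 333) = 1/101 ≈ 0.0099010)
359570 - g = 359570 - 1*1/101 = 359570 - 1/101 = 36316569/101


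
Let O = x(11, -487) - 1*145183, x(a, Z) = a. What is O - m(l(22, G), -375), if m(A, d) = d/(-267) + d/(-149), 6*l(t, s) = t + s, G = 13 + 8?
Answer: -1925177892/13261 ≈ -1.4518e+5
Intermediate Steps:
G = 21
l(t, s) = s/6 + t/6 (l(t, s) = (t + s)/6 = (s + t)/6 = s/6 + t/6)
m(A, d) = -416*d/39783 (m(A, d) = d*(-1/267) + d*(-1/149) = -d/267 - d/149 = -416*d/39783)
O = -145172 (O = 11 - 1*145183 = 11 - 145183 = -145172)
O - m(l(22, G), -375) = -145172 - (-416)*(-375)/39783 = -145172 - 1*52000/13261 = -145172 - 52000/13261 = -1925177892/13261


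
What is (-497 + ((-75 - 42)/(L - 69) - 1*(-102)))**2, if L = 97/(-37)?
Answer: 1086641541241/7022500 ≈ 1.5474e+5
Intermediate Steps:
L = -97/37 (L = 97*(-1/37) = -97/37 ≈ -2.6216)
(-497 + ((-75 - 42)/(L - 69) - 1*(-102)))**2 = (-497 + ((-75 - 42)/(-97/37 - 69) - 1*(-102)))**2 = (-497 + (-117/(-2650/37) + 102))**2 = (-497 + (-117*(-37/2650) + 102))**2 = (-497 + (4329/2650 + 102))**2 = (-497 + 274629/2650)**2 = (-1042421/2650)**2 = 1086641541241/7022500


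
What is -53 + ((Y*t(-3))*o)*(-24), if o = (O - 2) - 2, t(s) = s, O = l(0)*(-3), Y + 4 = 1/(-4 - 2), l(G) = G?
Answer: 1147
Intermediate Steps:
Y = -25/6 (Y = -4 + 1/(-4 - 2) = -4 + 1/(-6) = -4 - ⅙ = -25/6 ≈ -4.1667)
O = 0 (O = 0*(-3) = 0)
o = -4 (o = (0 - 2) - 2 = -2 - 2 = -4)
-53 + ((Y*t(-3))*o)*(-24) = -53 + (-25/6*(-3)*(-4))*(-24) = -53 + ((25/2)*(-4))*(-24) = -53 - 50*(-24) = -53 + 1200 = 1147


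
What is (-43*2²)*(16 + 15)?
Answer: -5332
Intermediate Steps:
(-43*2²)*(16 + 15) = -43*4*31 = -172*31 = -5332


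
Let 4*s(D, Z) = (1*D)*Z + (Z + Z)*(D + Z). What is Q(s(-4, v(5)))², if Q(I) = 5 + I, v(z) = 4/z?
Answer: 5329/625 ≈ 8.5264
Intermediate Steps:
s(D, Z) = Z*(D + Z)/2 + D*Z/4 (s(D, Z) = ((1*D)*Z + (Z + Z)*(D + Z))/4 = (D*Z + (2*Z)*(D + Z))/4 = (D*Z + 2*Z*(D + Z))/4 = Z*(D + Z)/2 + D*Z/4)
Q(s(-4, v(5)))² = (5 + (4/5)*(2*(4/5) + 3*(-4))/4)² = (5 + (4*(⅕))*(2*(4*(⅕)) - 12)/4)² = (5 + (¼)*(⅘)*(2*(⅘) - 12))² = (5 + (¼)*(⅘)*(8/5 - 12))² = (5 + (¼)*(⅘)*(-52/5))² = (5 - 52/25)² = (73/25)² = 5329/625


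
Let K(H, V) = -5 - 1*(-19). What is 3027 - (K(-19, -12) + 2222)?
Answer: 791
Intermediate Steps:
K(H, V) = 14 (K(H, V) = -5 + 19 = 14)
3027 - (K(-19, -12) + 2222) = 3027 - (14 + 2222) = 3027 - 1*2236 = 3027 - 2236 = 791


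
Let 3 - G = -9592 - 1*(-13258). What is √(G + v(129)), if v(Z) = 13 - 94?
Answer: 12*I*√26 ≈ 61.188*I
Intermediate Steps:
v(Z) = -81
G = -3663 (G = 3 - (-9592 - 1*(-13258)) = 3 - (-9592 + 13258) = 3 - 1*3666 = 3 - 3666 = -3663)
√(G + v(129)) = √(-3663 - 81) = √(-3744) = 12*I*√26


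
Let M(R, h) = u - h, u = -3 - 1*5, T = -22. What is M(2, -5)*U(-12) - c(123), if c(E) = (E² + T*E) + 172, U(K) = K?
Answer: -12559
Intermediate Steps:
u = -8 (u = -3 - 5 = -8)
M(R, h) = -8 - h
c(E) = 172 + E² - 22*E (c(E) = (E² - 22*E) + 172 = 172 + E² - 22*E)
M(2, -5)*U(-12) - c(123) = (-8 - 1*(-5))*(-12) - (172 + 123² - 22*123) = (-8 + 5)*(-12) - (172 + 15129 - 2706) = -3*(-12) - 1*12595 = 36 - 12595 = -12559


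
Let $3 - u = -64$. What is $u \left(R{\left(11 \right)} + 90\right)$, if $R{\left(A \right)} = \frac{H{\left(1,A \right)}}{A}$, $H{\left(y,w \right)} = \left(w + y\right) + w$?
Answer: $\frac{67871}{11} \approx 6170.1$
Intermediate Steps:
$u = 67$ ($u = 3 - -64 = 3 + 64 = 67$)
$H{\left(y,w \right)} = y + 2 w$
$R{\left(A \right)} = \frac{1 + 2 A}{A}$
$u \left(R{\left(11 \right)} + 90\right) = 67 \left(\left(2 + \frac{1}{11}\right) + 90\right) = 67 \left(\frac{23}{11} + 90\right) = 67 \cdot \frac{1013}{11} = \frac{67871}{11}$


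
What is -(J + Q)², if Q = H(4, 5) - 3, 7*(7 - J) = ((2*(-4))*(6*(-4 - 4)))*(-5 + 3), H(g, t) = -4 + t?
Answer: -644809/49 ≈ -13159.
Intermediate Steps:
J = 817/7 (J = 7 - (2*(-4))*(6*(-4 - 4))*(-5 + 3)/7 = 7 - (-48*(-8))*(-2)/7 = 7 - (-8*(-48))*(-2)/7 = 7 - 384*(-2)/7 = 7 - ⅐*(-768) = 7 + 768/7 = 817/7 ≈ 116.71)
Q = -2 (Q = (-4 + 5) - 3 = 1 - 3 = -2)
-(J + Q)² = -(817/7 - 2)² = -(803/7)² = -1*644809/49 = -644809/49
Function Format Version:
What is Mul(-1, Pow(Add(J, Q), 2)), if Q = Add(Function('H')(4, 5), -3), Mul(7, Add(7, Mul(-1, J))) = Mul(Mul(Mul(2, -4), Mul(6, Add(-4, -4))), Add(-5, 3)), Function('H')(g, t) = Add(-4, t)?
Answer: Rational(-644809, 49) ≈ -13159.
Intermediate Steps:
J = Rational(817, 7) (J = Add(7, Mul(Rational(-1, 7), Mul(Mul(Mul(2, -4), Mul(6, Add(-4, -4))), Add(-5, 3)))) = Add(7, Mul(Rational(-1, 7), Mul(Mul(-8, Mul(6, -8)), -2))) = Add(7, Mul(Rational(-1, 7), Mul(Mul(-8, -48), -2))) = Add(7, Mul(Rational(-1, 7), Mul(384, -2))) = Add(7, Mul(Rational(-1, 7), -768)) = Add(7, Rational(768, 7)) = Rational(817, 7) ≈ 116.71)
Q = -2 (Q = Add(Add(-4, 5), -3) = Add(1, -3) = -2)
Mul(-1, Pow(Add(J, Q), 2)) = Mul(-1, Pow(Add(Rational(817, 7), -2), 2)) = Mul(-1, Pow(Rational(803, 7), 2)) = Mul(-1, Rational(644809, 49)) = Rational(-644809, 49)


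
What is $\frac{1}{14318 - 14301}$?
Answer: $\frac{1}{17} \approx 0.058824$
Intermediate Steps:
$\frac{1}{14318 - 14301} = \frac{1}{17}$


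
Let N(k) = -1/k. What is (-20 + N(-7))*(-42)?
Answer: 834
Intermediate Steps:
(-20 + N(-7))*(-42) = (-20 - 1/(-7))*(-42) = (-20 - 1*(-⅐))*(-42) = (-20 + ⅐)*(-42) = -139/7*(-42) = 834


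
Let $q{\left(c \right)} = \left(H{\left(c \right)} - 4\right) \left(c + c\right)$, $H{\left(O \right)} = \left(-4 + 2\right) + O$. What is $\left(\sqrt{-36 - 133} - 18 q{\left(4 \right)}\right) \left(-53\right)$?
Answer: $-15264 - 689 i \approx -15264.0 - 689.0 i$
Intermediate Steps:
$H{\left(O \right)} = -2 + O$
$q{\left(c \right)} = 2 c \left(-6 + c\right)$ ($q{\left(c \right)} = \left(\left(-2 + c\right) - 4\right) \left(c + c\right) = \left(-6 + c\right) 2 c = 2 c \left(-6 + c\right)$)
$\left(\sqrt{-36 - 133} - 18 q{\left(4 \right)}\right) \left(-53\right) = \left(\sqrt{-36 - 133} - 18 \cdot 2 \cdot 4 \left(-6 + 4\right)\right) \left(-53\right) = \left(\sqrt{-169} - 18 \cdot 2 \cdot 4 \left(-2\right)\right) \left(-53\right) = \left(13 i - -288\right) \left(-53\right) = \left(13 i + 288\right) \left(-53\right) = \left(288 + 13 i\right) \left(-53\right) = -15264 - 689 i$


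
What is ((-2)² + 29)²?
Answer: 1089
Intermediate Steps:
((-2)² + 29)² = (4 + 29)² = 33² = 1089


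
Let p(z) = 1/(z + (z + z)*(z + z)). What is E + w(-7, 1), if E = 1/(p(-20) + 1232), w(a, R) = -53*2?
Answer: -206333886/1946561 ≈ -106.00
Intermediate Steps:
w(a, R) = -106
p(z) = 1/(z + 4*z²) (p(z) = 1/(z + (2*z)*(2*z)) = 1/(z + 4*z²))
E = 1580/1946561 (E = 1/(1/((-20)*(1 + 4*(-20))) + 1232) = 1/(-1/(20*(1 - 80)) + 1232) = 1/(-1/20/(-79) + 1232) = 1/(-1/20*(-1/79) + 1232) = 1/(1/1580 + 1232) = 1/(1946561/1580) = 1580/1946561 ≈ 0.00081169)
E + w(-7, 1) = 1580/1946561 - 106 = -206333886/1946561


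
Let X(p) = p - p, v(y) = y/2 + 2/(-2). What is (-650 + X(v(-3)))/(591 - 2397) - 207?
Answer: -186596/903 ≈ -206.64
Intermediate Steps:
v(y) = -1 + y/2 (v(y) = y*(½) + 2*(-½) = y/2 - 1 = -1 + y/2)
X(p) = 0
(-650 + X(v(-3)))/(591 - 2397) - 207 = (-650 + 0)/(591 - 2397) - 207 = -650/(-1806) - 207 = -650*(-1/1806) - 207 = 325/903 - 207 = -186596/903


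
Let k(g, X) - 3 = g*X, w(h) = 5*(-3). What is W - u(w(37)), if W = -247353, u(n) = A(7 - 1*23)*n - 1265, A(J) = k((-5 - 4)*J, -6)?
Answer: -259003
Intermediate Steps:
w(h) = -15
k(g, X) = 3 + X*g (k(g, X) = 3 + g*X = 3 + X*g)
A(J) = 3 + 54*J (A(J) = 3 - 6*(-5 - 4)*J = 3 - (-54)*J = 3 + 54*J)
u(n) = -1265 - 861*n (u(n) = (3 + 54*(7 - 1*23))*n - 1265 = (3 + 54*(7 - 23))*n - 1265 = (3 + 54*(-16))*n - 1265 = (3 - 864)*n - 1265 = -861*n - 1265 = -1265 - 861*n)
W - u(w(37)) = -247353 - (-1265 - 861*(-15)) = -247353 - (-1265 + 12915) = -247353 - 1*11650 = -247353 - 11650 = -259003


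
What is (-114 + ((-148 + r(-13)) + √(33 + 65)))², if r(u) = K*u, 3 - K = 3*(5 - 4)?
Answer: 68742 - 3668*√2 ≈ 63555.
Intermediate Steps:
K = 0 (K = 3 - 3*(5 - 4) = 3 - 3 = 0)
r(u) = 0 (r(u) = 0*u = 0)
(-114 + ((-148 + r(-13)) + √(33 + 65)))² = (-114 + ((-148 + 0) + √(33 + 65)))² = (-114 + (-148 + √98))² = (-114 + (-148 + 7*√2))² = (-262 + 7*√2)²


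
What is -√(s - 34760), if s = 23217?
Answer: -I*√11543 ≈ -107.44*I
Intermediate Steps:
-√(s - 34760) = -√(23217 - 34760) = -√(-11543) = -I*√11543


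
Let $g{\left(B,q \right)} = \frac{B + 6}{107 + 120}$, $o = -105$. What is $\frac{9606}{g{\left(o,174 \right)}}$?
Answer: $- \frac{726854}{33} \approx -22026.0$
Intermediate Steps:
$g{\left(B,q \right)} = \frac{6}{227} + \frac{B}{227}$ ($g{\left(B,q \right)} = \frac{6 + B}{227} = \left(6 + B\right) \frac{1}{227} = \frac{6}{227} + \frac{B}{227}$)
$\frac{9606}{g{\left(o,174 \right)}} = \frac{9606}{\frac{6}{227} + \frac{1}{227} \left(-105\right)} = \frac{9606}{\frac{6}{227} - \frac{105}{227}} = \frac{9606}{- \frac{99}{227}} = 9606 \left(- \frac{227}{99}\right) = - \frac{726854}{33}$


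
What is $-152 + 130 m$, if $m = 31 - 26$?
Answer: $498$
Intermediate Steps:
$m = 5$
$-152 + 130 m = -152 + 130 \cdot 5 = -152 + 650 = 498$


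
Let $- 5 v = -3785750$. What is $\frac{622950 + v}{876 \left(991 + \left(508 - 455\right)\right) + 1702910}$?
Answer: $\frac{18650}{35371} \approx 0.52727$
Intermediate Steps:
$v = 757150$ ($v = \left(- \frac{1}{5}\right) \left(-3785750\right) = 757150$)
$\frac{622950 + v}{876 \left(991 + \left(508 - 455\right)\right) + 1702910} = \frac{622950 + 757150}{876 \left(991 + \left(508 - 455\right)\right) + 1702910} = \frac{1380100}{876 \left(991 + \left(508 - 455\right)\right) + 1702910} = \frac{1380100}{876 \left(991 + 53\right) + 1702910} = \frac{1380100}{876 \cdot 1044 + 1702910} = \frac{1380100}{914544 + 1702910} = \frac{1380100}{2617454} = 1380100 \cdot \frac{1}{2617454} = \frac{18650}{35371}$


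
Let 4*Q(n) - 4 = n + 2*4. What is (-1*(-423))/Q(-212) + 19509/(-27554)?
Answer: -3157698/344425 ≈ -9.1680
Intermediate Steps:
Q(n) = 3 + n/4 (Q(n) = 1 + (n + 2*4)/4 = 1 + (n + 8)/4 = 1 + (8 + n)/4 = 1 + (2 + n/4) = 3 + n/4)
(-1*(-423))/Q(-212) + 19509/(-27554) = (-1*(-423))/(3 + (¼)*(-212)) + 19509/(-27554) = 423/(3 - 53) + 19509*(-1/27554) = 423/(-50) - 19509/27554 = 423*(-1/50) - 19509/27554 = -423/50 - 19509/27554 = -3157698/344425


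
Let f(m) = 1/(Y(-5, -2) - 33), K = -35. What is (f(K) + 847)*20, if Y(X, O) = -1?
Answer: 287970/17 ≈ 16939.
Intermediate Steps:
f(m) = -1/34 (f(m) = 1/(-1 - 33) = 1/(-34) = -1/34)
(f(K) + 847)*20 = (-1/34 + 847)*20 = (28797/34)*20 = 287970/17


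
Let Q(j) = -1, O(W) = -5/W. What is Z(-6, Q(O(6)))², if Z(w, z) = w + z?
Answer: 49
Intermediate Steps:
Z(-6, Q(O(6)))² = (-6 - 1)² = (-7)² = 49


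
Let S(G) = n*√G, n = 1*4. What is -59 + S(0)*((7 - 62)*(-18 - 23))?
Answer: -59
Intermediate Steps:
n = 4
S(G) = 4*√G
-59 + S(0)*((7 - 62)*(-18 - 23)) = -59 + (4*√0)*((7 - 62)*(-18 - 23)) = -59 + (4*0)*(-55*(-41)) = -59 + 0*2255 = -59 + 0 = -59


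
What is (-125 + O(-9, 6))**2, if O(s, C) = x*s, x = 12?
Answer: 54289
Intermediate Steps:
O(s, C) = 12*s
(-125 + O(-9, 6))**2 = (-125 + 12*(-9))**2 = (-125 - 108)**2 = (-233)**2 = 54289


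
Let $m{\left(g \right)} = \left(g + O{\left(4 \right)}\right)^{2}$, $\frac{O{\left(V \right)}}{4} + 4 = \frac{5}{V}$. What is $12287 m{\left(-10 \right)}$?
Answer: $5418567$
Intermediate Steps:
$O{\left(V \right)} = -16 + \frac{20}{V}$ ($O{\left(V \right)} = -16 + 4 \frac{5}{V} = -16 + \frac{20}{V}$)
$m{\left(g \right)} = \left(-11 + g\right)^{2}$ ($m{\left(g \right)} = \left(g - \left(16 - \frac{20}{4}\right)\right)^{2} = \left(g + \left(-16 + 20 \cdot \frac{1}{4}\right)\right)^{2} = \left(g + \left(-16 + 5\right)\right)^{2} = \left(g - 11\right)^{2} = \left(-11 + g\right)^{2}$)
$12287 m{\left(-10 \right)} = 12287 \left(-11 - 10\right)^{2} = 12287 \left(-21\right)^{2} = 12287 \cdot 441 = 5418567$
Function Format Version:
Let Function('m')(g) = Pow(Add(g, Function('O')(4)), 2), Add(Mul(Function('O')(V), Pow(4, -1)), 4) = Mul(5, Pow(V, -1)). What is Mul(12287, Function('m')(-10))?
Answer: 5418567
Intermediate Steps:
Function('O')(V) = Add(-16, Mul(20, Pow(V, -1))) (Function('O')(V) = Add(-16, Mul(4, Mul(5, Pow(V, -1)))) = Add(-16, Mul(20, Pow(V, -1))))
Function('m')(g) = Pow(Add(-11, g), 2) (Function('m')(g) = Pow(Add(g, Add(-16, Mul(20, Pow(4, -1)))), 2) = Pow(Add(g, Add(-16, Mul(20, Rational(1, 4)))), 2) = Pow(Add(g, Add(-16, 5)), 2) = Pow(Add(g, -11), 2) = Pow(Add(-11, g), 2))
Mul(12287, Function('m')(-10)) = Mul(12287, Pow(Add(-11, -10), 2)) = Mul(12287, Pow(-21, 2)) = Mul(12287, 441) = 5418567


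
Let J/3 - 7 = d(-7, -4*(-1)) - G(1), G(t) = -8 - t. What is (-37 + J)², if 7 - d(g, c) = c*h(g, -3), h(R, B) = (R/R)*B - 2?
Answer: 8464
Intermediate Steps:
h(R, B) = -2 + B (h(R, B) = 1*B - 2 = B - 2 = -2 + B)
d(g, c) = 7 + 5*c (d(g, c) = 7 - c*(-2 - 3) = 7 - c*(-5) = 7 - (-5)*c = 7 + 5*c)
J = 129 (J = 21 + 3*((7 + 5*(-4*(-1))) - (-8 - 1*1)) = 21 + 3*((7 + 5*4) - (-8 - 1)) = 21 + 3*((7 + 20) - 1*(-9)) = 21 + 3*(27 + 9) = 21 + 3*36 = 21 + 108 = 129)
(-37 + J)² = (-37 + 129)² = 92² = 8464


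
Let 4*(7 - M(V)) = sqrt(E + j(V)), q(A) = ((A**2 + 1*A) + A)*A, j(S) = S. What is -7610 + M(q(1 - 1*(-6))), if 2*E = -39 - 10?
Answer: -7603 - 7*sqrt(34)/8 ≈ -7608.1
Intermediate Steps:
q(A) = A*(A**2 + 2*A) (q(A) = ((A**2 + A) + A)*A = ((A + A**2) + A)*A = (A**2 + 2*A)*A = A*(A**2 + 2*A))
E = -49/2 (E = (-39 - 10)/2 = (1/2)*(-49) = -49/2 ≈ -24.500)
M(V) = 7 - sqrt(-49/2 + V)/4
-7610 + M(q(1 - 1*(-6))) = -7610 + (7 - sqrt(-98 + 4*((1 - 1*(-6))**2*(2 + (1 - 1*(-6)))))/8) = -7610 + (7 - sqrt(-98 + 4*((1 + 6)**2*(2 + (1 + 6))))/8) = -7610 + (7 - sqrt(-98 + 4*(7**2*(2 + 7)))/8) = -7610 + (7 - sqrt(-98 + 4*(49*9))/8) = -7610 + (7 - sqrt(-98 + 4*441)/8) = -7610 + (7 - sqrt(-98 + 1764)/8) = -7610 + (7 - 7*sqrt(34)/8) = -7603 - 7*sqrt(34)/8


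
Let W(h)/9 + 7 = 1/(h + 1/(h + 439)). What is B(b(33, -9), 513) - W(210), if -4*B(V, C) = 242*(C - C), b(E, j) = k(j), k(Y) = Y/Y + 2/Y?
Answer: 8580492/136291 ≈ 62.957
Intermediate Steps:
k(Y) = 1 + 2/Y
b(E, j) = (2 + j)/j
B(V, C) = 0 (B(V, C) = -121*(C - C)/2 = -121*0/2 = -1/4*0 = 0)
W(h) = -63 + 9/(h + 1/(439 + h)) (W(h) = -63 + 9/(h + 1/(h + 439)) = -63 + 9/(h + 1/(439 + h)))
B(b(33, -9), 513) - W(210) = 0 - 9*(432 - 3072*210 - 7*210**2)/(1 + 210**2 + 439*210) = 0 - 9*(432 - 645120 - 7*44100)/(1 + 44100 + 92190) = 0 - 9*(432 - 645120 - 308700)/136291 = 0 - 9*(-953388)/136291 = 0 - 1*(-8580492/136291) = 0 + 8580492/136291 = 8580492/136291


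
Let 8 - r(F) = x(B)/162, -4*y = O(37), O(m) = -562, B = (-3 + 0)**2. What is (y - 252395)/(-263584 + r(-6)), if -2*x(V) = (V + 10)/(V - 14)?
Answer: 408652290/426993139 ≈ 0.95705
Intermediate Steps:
B = 9 (B = (-3)**2 = 9)
y = 281/2 (y = -1/4*(-562) = 281/2 ≈ 140.50)
x(V) = -(10 + V)/(2*(-14 + V)) (x(V) = -(V + 10)/(2*(V - 14)) = -(10 + V)/(2*(-14 + V)))
r(F) = 12941/1620 (r(F) = 8 - (-10 - 1*9)/(2*(-14 + 9))/162 = 8 - (1/2)*(-10 - 9)/(-5)/162 = 8 - (1/2)*(-1/5)*(-19)/162 = 8 - 19/(10*162) = 8 - 1*19/1620 = 8 - 19/1620 = 12941/1620)
(y - 252395)/(-263584 + r(-6)) = (281/2 - 252395)/(-263584 + 12941/1620) = -504509/(2*(-426993139/1620)) = -504509/2*(-1620/426993139) = 408652290/426993139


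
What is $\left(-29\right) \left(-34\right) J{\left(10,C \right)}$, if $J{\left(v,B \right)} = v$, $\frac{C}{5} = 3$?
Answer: $9860$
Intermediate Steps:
$C = 15$ ($C = 5 \cdot 3 = 15$)
$\left(-29\right) \left(-34\right) J{\left(10,C \right)} = \left(-29\right) \left(-34\right) 10 = 986 \cdot 10 = 9860$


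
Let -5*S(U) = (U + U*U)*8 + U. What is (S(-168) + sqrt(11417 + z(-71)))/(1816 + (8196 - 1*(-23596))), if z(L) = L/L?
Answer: -5607/4201 + sqrt(11418)/33608 ≈ -1.3315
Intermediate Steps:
z(L) = 1
S(U) = -9*U/5 - 8*U**2/5 (S(U) = -((U + U*U)*8 + U)/5 = -((U + U**2)*8 + U)/5 = -((8*U + 8*U**2) + U)/5 = -(8*U**2 + 9*U)/5 = -9*U/5 - 8*U**2/5)
(S(-168) + sqrt(11417 + z(-71)))/(1816 + (8196 - 1*(-23596))) = (-1/5*(-168)*(9 + 8*(-168)) + sqrt(11417 + 1))/(1816 + (8196 - 1*(-23596))) = (-1/5*(-168)*(9 - 1344) + sqrt(11418))/(1816 + (8196 + 23596)) = (-1/5*(-168)*(-1335) + sqrt(11418))/(1816 + 31792) = (-44856 + sqrt(11418))/33608 = (-44856 + sqrt(11418))*(1/33608) = -5607/4201 + sqrt(11418)/33608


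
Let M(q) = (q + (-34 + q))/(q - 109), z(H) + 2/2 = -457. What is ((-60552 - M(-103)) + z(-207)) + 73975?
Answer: 687085/53 ≈ 12964.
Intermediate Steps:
z(H) = -458 (z(H) = -1 - 457 = -458)
M(q) = (-34 + 2*q)/(-109 + q)
((-60552 - M(-103)) + z(-207)) + 73975 = ((-60552 - 2*(-17 - 103)/(-109 - 103)) - 458) + 73975 = ((-60552 - 2*(-120)/(-212)) - 458) + 73975 = ((-60552 - 2*(-1)*(-120)/212) - 458) + 73975 = ((-60552 - 1*60/53) - 458) + 73975 = ((-60552 - 60/53) - 458) + 73975 = (-3209316/53 - 458) + 73975 = -3233590/53 + 73975 = 687085/53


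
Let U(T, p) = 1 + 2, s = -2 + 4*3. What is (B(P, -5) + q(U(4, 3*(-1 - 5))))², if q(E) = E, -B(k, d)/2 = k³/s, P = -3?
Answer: 1764/25 ≈ 70.560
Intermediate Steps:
s = 10 (s = -2 + 12 = 10)
U(T, p) = 3
B(k, d) = -k³/5 (B(k, d) = -2*k³/10 = -k³/5)
(B(P, -5) + q(U(4, 3*(-1 - 5))))² = (-⅕*(-3)³ + 3)² = (-⅕*(-27) + 3)² = (27/5 + 3)² = (42/5)² = 1764/25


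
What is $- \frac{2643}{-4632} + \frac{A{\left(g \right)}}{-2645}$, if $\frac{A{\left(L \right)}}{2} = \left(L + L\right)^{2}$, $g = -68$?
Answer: $- \frac{54785403}{4083880} \approx -13.415$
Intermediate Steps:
$A{\left(L \right)} = 8 L^{2}$ ($A{\left(L \right)} = 2 \left(L + L\right)^{2} = 2 \left(2 L\right)^{2} = 2 \cdot 4 L^{2} = 8 L^{2}$)
$- \frac{2643}{-4632} + \frac{A{\left(g \right)}}{-2645} = - \frac{2643}{-4632} + \frac{8 \left(-68\right)^{2}}{-2645} = \left(-2643\right) \left(- \frac{1}{4632}\right) + 8 \cdot 4624 \left(- \frac{1}{2645}\right) = \frac{881}{1544} + 36992 \left(- \frac{1}{2645}\right) = \frac{881}{1544} - \frac{36992}{2645} = - \frac{54785403}{4083880}$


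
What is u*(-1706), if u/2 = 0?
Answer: 0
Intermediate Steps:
u = 0 (u = 2*0 = 0)
u*(-1706) = 0*(-1706) = 0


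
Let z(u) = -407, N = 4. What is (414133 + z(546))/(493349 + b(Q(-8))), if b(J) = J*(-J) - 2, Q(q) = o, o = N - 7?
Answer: 206863/246669 ≈ 0.83863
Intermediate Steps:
o = -3 (o = 4 - 7 = -3)
Q(q) = -3
b(J) = -2 - J² (b(J) = -J² - 2 = -2 - J²)
(414133 + z(546))/(493349 + b(Q(-8))) = (414133 - 407)/(493349 + (-2 - 1*(-3)²)) = 413726/(493349 + (-2 - 1*9)) = 413726/(493349 + (-2 - 9)) = 413726/(493349 - 11) = 413726/493338 = 413726*(1/493338) = 206863/246669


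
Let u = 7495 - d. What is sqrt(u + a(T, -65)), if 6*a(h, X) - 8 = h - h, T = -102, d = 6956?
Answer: sqrt(4863)/3 ≈ 23.245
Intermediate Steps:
a(h, X) = 4/3 (a(h, X) = 4/3 + (h - h)/6 = 4/3 + (1/6)*0 = 4/3 + 0 = 4/3)
u = 539 (u = 7495 - 1*6956 = 7495 - 6956 = 539)
sqrt(u + a(T, -65)) = sqrt(539 + 4/3) = sqrt(1621/3) = sqrt(4863)/3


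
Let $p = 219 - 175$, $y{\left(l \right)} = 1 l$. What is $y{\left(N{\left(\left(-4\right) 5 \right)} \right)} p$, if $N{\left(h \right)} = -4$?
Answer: $-176$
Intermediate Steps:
$y{\left(l \right)} = l$
$p = 44$ ($p = 219 - 175 = 44$)
$y{\left(N{\left(\left(-4\right) 5 \right)} \right)} p = \left(-4\right) 44 = -176$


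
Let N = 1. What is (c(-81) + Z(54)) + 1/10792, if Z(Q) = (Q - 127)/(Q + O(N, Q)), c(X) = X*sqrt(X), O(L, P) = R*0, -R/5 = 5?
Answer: -393881/291384 - 729*I ≈ -1.3518 - 729.0*I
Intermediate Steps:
R = -25 (R = -5*5 = -25)
O(L, P) = 0 (O(L, P) = -25*0 = 0)
c(X) = X**(3/2)
Z(Q) = (-127 + Q)/Q (Z(Q) = (Q - 127)/(Q + 0) = (-127 + Q)/Q)
(c(-81) + Z(54)) + 1/10792 = ((-81)**(3/2) + (-127 + 54)/54) + 1/10792 = (-729*I + (1/54)*(-73)) + 1/10792 = (-729*I - 73/54) + 1/10792 = (-73/54 - 729*I) + 1/10792 = -393881/291384 - 729*I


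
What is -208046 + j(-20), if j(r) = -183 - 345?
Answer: -208574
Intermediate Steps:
j(r) = -528
-208046 + j(-20) = -208046 - 528 = -208574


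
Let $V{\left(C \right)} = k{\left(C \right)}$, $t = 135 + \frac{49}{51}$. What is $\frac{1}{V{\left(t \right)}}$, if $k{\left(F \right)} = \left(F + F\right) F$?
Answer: $\frac{2601}{96160712} \approx 2.7048 \cdot 10^{-5}$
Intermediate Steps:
$k{\left(F \right)} = 2 F^{2}$ ($k{\left(F \right)} = 2 F F = 2 F^{2}$)
$t = \frac{6934}{51}$ ($t = 135 + 49 \cdot \frac{1}{51} = 135 + \frac{49}{51} = \frac{6934}{51} \approx 135.96$)
$V{\left(C \right)} = 2 C^{2}$
$\frac{1}{V{\left(t \right)}} = \frac{1}{2 \left(\frac{6934}{51}\right)^{2}} = \frac{1}{2 \cdot \frac{48080356}{2601}} = \frac{1}{\frac{96160712}{2601}} = \frac{2601}{96160712}$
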